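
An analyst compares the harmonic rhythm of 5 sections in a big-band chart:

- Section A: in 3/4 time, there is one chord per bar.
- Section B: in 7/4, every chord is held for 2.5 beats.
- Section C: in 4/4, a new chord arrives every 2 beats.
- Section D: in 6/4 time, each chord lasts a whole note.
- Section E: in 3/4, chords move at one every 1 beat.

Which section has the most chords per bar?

Section E

A: 3 beats/bar ÷ 3 beats/chord = 1 chord/bar.
B: 7 beats/bar ÷ 2.5 beats/chord = 2.8 chords/bar.
C: 4 beats/bar ÷ 2 beats/chord = 2 chords/bar.
D: 6 beats/bar ÷ 4 beats/chord = 1.5 chords/bar.
E: 3 beats/bar ÷ 1 beat/chord = 3 chords/bar.
Fastest is E at 3 chords/bar.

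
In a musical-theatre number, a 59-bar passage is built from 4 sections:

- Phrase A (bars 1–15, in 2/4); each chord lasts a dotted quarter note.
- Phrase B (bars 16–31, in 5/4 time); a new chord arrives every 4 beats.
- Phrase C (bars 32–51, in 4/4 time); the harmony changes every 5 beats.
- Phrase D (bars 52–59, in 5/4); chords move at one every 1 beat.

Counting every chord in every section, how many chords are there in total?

A has 30 beats and chords last 1.5 each, so 20 chords.
B has 80 beats and chords last 4 each, so 20 chords.
C has 80 beats and chords last 5 each, so 16 chords.
D has 40 beats and chords last 1 each, so 40 chords.
Total: 20 + 20 + 16 + 40 = 96.

96 chords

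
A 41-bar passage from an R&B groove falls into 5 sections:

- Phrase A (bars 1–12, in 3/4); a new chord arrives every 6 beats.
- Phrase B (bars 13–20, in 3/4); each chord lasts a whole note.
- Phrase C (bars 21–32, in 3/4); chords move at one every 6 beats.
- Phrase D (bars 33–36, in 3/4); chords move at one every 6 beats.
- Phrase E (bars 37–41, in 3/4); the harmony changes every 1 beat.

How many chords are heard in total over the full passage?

35 chords

A: 12 bars × 3 beats = 36 beats; 6 beats/chord → 6 chords.
B: 8 bars × 3 beats = 24 beats; 4 beats/chord → 6 chords.
C: 12 bars × 3 beats = 36 beats; 6 beats/chord → 6 chords.
D: 4 bars × 3 beats = 12 beats; 6 beats/chord → 2 chords.
E: 5 bars × 3 beats = 15 beats; 1 beat/chord → 15 chords.
Total: 6 + 6 + 6 + 2 + 15 = 35.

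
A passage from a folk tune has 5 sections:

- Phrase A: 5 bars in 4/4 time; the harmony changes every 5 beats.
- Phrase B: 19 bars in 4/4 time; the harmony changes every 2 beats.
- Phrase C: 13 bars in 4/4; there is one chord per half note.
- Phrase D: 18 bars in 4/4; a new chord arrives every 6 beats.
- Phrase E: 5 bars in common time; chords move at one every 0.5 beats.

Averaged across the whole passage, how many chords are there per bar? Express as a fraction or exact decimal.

A: 5 × 4 = 20 beats ÷ 5 = 4 chords.
B: 19 × 4 = 76 beats ÷ 2 = 38 chords.
C: 13 × 4 = 52 beats ÷ 2 = 26 chords.
D: 18 × 4 = 72 beats ÷ 6 = 12 chords.
E: 5 × 4 = 20 beats ÷ 0.5 = 40 chords.
Overall: 120 chords over 60 bars → 120/60 = 2 chords per bar.

2 chords per bar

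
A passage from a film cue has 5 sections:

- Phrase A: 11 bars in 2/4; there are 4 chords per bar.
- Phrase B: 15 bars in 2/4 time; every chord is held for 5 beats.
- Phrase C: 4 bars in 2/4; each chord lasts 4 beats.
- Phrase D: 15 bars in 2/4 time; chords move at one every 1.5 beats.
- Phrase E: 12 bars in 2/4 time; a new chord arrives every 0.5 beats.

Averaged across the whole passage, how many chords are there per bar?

A: 11 bars of 2 beats is 22 beats; at 0.5 beats each that's 44 chords.
B: 15 bars of 2 beats is 30 beats; at 5 beats each that's 6 chords.
C: 4 bars of 2 beats is 8 beats; at 4 beats each that's 2 chords.
D: 15 bars of 2 beats is 30 beats; at 1.5 beats each that's 20 chords.
E: 12 bars of 2 beats is 24 beats; at 0.5 beats each that's 48 chords.
Overall: 120 chords over 57 bars → 120/57 = 40/19 chords per bar.

40/19 chords per bar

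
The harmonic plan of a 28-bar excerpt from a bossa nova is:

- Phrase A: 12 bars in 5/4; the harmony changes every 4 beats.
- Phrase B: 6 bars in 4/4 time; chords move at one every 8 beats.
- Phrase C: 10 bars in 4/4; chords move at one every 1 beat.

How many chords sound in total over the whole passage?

58 chords

A has 60 beats and chords last 4 each, so 15 chords.
B has 24 beats and chords last 8 each, so 3 chords.
C has 40 beats and chords last 1 each, so 40 chords.
Total: 15 + 3 + 40 = 58.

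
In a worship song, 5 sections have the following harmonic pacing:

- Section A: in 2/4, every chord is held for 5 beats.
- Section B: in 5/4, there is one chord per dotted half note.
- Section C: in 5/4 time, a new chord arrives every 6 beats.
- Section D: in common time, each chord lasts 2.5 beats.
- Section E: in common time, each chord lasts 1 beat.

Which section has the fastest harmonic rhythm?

Section E

A: 2 beats/bar ÷ 5 beats/chord = 0.4 chords/bar.
B: 5 beats/bar ÷ 3 beats/chord = 5/3 chords/bar.
C: 5 beats/bar ÷ 6 beats/chord = 5/6 chords/bar.
D: 4 beats/bar ÷ 2.5 beats/chord = 1.6 chords/bar.
E: 4 beats/bar ÷ 1 beat/chord = 4 chords/bar.
Fastest is E at 4 chords/bar.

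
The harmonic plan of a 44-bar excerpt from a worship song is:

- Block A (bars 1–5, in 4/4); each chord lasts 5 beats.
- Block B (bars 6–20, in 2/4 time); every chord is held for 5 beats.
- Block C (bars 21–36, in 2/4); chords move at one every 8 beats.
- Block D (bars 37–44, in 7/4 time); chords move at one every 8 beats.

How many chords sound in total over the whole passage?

21 chords

A has 20 beats and chords last 5 each, so 4 chords.
B has 30 beats and chords last 5 each, so 6 chords.
C has 32 beats and chords last 8 each, so 4 chords.
D has 56 beats and chords last 8 each, so 7 chords.
Total: 4 + 6 + 4 + 7 = 21.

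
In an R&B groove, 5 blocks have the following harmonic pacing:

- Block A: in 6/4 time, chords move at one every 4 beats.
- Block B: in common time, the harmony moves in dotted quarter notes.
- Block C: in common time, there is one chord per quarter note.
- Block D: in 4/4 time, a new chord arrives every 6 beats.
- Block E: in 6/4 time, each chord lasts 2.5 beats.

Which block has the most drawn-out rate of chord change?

A: 6 beats/bar ÷ 4 beats/chord = 1.5 chords/bar.
B: 4 beats/bar ÷ 1.5 beats/chord = 8/3 chords/bar.
C: 4 beats/bar ÷ 1 beat/chord = 4 chords/bar.
D: 4 beats/bar ÷ 6 beats/chord = 2/3 chords/bar.
E: 6 beats/bar ÷ 2.5 beats/chord = 2.4 chords/bar.
Slowest is D at 2/3 chords/bar.

Block D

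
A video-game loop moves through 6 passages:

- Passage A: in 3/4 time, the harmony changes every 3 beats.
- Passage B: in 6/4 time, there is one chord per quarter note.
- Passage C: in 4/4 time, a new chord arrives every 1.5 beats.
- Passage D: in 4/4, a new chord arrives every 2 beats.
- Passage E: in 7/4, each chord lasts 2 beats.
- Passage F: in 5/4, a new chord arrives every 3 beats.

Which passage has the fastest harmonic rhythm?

Passage B

A: 3 beats/bar ÷ 3 beats/chord = 1 chord/bar.
B: 6 beats/bar ÷ 1 beat/chord = 6 chords/bar.
C: 4 beats/bar ÷ 1.5 beats/chord = 8/3 chords/bar.
D: 4 beats/bar ÷ 2 beats/chord = 2 chords/bar.
E: 7 beats/bar ÷ 2 beats/chord = 3.5 chords/bar.
F: 5 beats/bar ÷ 3 beats/chord = 5/3 chords/bar.
Fastest is B at 6 chords/bar.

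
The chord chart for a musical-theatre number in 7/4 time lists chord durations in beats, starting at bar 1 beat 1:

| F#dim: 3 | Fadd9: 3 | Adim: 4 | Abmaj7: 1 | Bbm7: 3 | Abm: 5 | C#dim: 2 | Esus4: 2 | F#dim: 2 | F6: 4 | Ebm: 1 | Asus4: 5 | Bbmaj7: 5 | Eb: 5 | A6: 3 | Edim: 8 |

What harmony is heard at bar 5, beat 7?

Asus4

Beat 7 of bar 5 is beat (5−1)×7 + 7 = 35 overall.
Running totals: F#dim ends at 3, Fadd9 ends at 6, Adim ends at 10, Abmaj7 ends at 11, Bbm7 ends at 14, Abm ends at 19, C#dim ends at 21, Esus4 ends at 23, F#dim ends at 25, F6 ends at 29, Ebm ends at 30, Asus4 ends at 35.
Beat 35 falls within Asus4.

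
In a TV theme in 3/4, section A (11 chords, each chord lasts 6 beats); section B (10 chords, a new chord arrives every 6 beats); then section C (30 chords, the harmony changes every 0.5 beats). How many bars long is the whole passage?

47 bars

A: 11 × 6 = 66 beats = 22 bars.
B: 10 × 6 = 60 beats = 20 bars.
C: 30 × 0.5 = 15 beats = 5 bars.
Total: 22 + 20 + 5 = 47 bars.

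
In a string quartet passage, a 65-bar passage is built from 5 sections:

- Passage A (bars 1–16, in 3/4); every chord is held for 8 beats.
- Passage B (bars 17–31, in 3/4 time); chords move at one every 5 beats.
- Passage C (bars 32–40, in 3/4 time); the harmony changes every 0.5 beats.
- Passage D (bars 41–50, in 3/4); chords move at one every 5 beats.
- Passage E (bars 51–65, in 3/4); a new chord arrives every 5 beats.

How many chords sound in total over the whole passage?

A: 16·3 = 48 beats, 48/8 = 6 chords.
B: 15·3 = 45 beats, 45/5 = 9 chords.
C: 9·3 = 27 beats, 27/0.5 = 54 chords.
D: 10·3 = 30 beats, 30/5 = 6 chords.
E: 15·3 = 45 beats, 45/5 = 9 chords.
Total: 6 + 9 + 54 + 6 + 9 = 84.

84 chords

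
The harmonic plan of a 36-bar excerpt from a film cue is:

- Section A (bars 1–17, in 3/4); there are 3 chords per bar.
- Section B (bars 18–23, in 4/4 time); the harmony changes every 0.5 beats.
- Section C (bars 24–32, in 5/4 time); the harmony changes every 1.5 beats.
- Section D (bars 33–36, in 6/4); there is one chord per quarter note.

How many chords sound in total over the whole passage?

153 chords

A has 51 beats and chords last 1 each, so 51 chords.
B has 24 beats and chords last 0.5 each, so 48 chords.
C has 45 beats and chords last 1.5 each, so 30 chords.
D has 24 beats and chords last 1 each, so 24 chords.
Total: 51 + 48 + 30 + 24 = 153.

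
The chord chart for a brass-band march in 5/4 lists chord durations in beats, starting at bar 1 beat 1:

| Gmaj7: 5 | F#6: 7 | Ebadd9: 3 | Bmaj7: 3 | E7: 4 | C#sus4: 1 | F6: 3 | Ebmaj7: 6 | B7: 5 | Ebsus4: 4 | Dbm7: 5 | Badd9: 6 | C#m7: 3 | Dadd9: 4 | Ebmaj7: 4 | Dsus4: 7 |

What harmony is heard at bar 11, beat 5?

Beat 5 of bar 11 is beat (11−1)×5 + 5 = 55 overall.
Running totals: Gmaj7 ends at 5, F#6 ends at 12, Ebadd9 ends at 15, Bmaj7 ends at 18, E7 ends at 22, C#sus4 ends at 23, F6 ends at 26, Ebmaj7 ends at 32, B7 ends at 37, Ebsus4 ends at 41, Dbm7 ends at 46, Badd9 ends at 52, C#m7 ends at 55.
Beat 55 falls within C#m7.

C#m7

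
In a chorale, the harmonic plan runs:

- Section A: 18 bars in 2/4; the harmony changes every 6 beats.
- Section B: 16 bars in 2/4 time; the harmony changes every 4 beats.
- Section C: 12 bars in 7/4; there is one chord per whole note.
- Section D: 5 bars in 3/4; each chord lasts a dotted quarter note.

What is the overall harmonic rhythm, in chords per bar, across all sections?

15/17 chords per bar

A: 18 bars of 2 beats is 36 beats; at 6 beats each that's 6 chords.
B: 16 bars of 2 beats is 32 beats; at 4 beats each that's 8 chords.
C: 12 bars of 7 beats is 84 beats; at 4 beats each that's 21 chords.
D: 5 bars of 3 beats is 15 beats; at 1.5 beats each that's 10 chords.
Overall: 45 chords over 51 bars → 45/51 = 15/17 chords per bar.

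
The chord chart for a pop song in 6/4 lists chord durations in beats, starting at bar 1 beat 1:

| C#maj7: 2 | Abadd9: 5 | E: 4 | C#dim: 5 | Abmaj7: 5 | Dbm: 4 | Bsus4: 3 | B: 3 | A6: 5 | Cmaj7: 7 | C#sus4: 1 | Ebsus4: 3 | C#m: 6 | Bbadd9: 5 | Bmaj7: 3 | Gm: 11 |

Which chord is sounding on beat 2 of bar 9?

C#m

Beat 2 of bar 9 is beat (9−1)×6 + 2 = 50 overall.
Running totals: C#maj7 ends at 2, Abadd9 ends at 7, E ends at 11, C#dim ends at 16, Abmaj7 ends at 21, Dbm ends at 25, Bsus4 ends at 28, B ends at 31, A6 ends at 36, Cmaj7 ends at 43, C#sus4 ends at 44, Ebsus4 ends at 47, C#m ends at 53.
Beat 50 falls within C#m.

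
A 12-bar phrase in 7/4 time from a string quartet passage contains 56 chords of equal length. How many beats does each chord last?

1.5 beats

12 bars × 7 beats/bar = 84 beats total.
84 beats ÷ 56 chords = 1.5 beats per chord.
(That is a dotted quarter note.)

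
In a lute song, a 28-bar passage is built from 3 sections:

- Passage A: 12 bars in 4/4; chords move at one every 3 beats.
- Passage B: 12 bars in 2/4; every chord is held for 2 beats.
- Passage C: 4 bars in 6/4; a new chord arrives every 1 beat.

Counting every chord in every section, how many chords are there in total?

A: 12·4 = 48 beats, 48/3 = 16 chords.
B: 12·2 = 24 beats, 24/2 = 12 chords.
C: 4·6 = 24 beats, 24/1 = 24 chords.
Total: 16 + 12 + 24 = 52.

52 chords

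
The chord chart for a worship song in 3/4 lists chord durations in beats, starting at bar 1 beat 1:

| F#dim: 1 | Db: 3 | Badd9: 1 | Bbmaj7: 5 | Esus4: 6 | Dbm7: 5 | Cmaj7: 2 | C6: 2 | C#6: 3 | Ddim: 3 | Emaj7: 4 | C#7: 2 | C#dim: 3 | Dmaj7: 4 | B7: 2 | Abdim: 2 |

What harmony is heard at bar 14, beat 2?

Beat 2 of bar 14 is beat (14−1)×3 + 2 = 41 overall.
Running totals: F#dim ends at 1, Db ends at 4, Badd9 ends at 5, Bbmaj7 ends at 10, Esus4 ends at 16, Dbm7 ends at 21, Cmaj7 ends at 23, C6 ends at 25, C#6 ends at 28, Ddim ends at 31, Emaj7 ends at 35, C#7 ends at 37, C#dim ends at 40, Dmaj7 ends at 44.
Beat 41 falls within Dmaj7.

Dmaj7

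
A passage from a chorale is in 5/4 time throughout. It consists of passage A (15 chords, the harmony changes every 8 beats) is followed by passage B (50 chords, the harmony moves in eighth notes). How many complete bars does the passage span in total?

29 bars

A: 15 × 8 = 120 beats = 24 bars.
B: 50 × 0.5 = 25 beats = 5 bars.
Total: 24 + 5 = 29 bars.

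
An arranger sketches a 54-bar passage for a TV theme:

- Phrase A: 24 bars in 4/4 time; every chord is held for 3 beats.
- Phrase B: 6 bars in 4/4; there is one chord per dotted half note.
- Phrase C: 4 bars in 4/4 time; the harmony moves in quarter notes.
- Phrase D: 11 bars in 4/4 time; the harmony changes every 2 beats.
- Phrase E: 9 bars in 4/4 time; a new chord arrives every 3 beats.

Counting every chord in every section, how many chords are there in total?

90 chords

A: 24 bars × 4 beats = 96 beats; 3 beats/chord → 32 chords.
B: 6 bars × 4 beats = 24 beats; 3 beats/chord → 8 chords.
C: 4 bars × 4 beats = 16 beats; 1 beat/chord → 16 chords.
D: 11 bars × 4 beats = 44 beats; 2 beats/chord → 22 chords.
E: 9 bars × 4 beats = 36 beats; 3 beats/chord → 12 chords.
Total: 32 + 8 + 16 + 22 + 12 = 90.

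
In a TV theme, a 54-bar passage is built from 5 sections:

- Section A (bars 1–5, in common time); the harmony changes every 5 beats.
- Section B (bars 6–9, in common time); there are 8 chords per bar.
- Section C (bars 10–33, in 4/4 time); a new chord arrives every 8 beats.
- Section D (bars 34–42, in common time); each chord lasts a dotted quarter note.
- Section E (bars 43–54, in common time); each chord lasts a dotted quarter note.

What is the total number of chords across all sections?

104 chords

A: 5 bars × 4 beats = 20 beats; 5 beats/chord → 4 chords.
B: 4 bars × 4 beats = 16 beats; 0.5 beats/chord → 32 chords.
C: 24 bars × 4 beats = 96 beats; 8 beats/chord → 12 chords.
D: 9 bars × 4 beats = 36 beats; 1.5 beats/chord → 24 chords.
E: 12 bars × 4 beats = 48 beats; 1.5 beats/chord → 32 chords.
Total: 4 + 32 + 12 + 24 + 32 = 104.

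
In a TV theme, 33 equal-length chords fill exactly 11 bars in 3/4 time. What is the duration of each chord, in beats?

1 beat

11 bars × 3 beats/bar = 33 beats total.
33 beats ÷ 33 chords = 1 beats per chord.
(That is a quarter note.)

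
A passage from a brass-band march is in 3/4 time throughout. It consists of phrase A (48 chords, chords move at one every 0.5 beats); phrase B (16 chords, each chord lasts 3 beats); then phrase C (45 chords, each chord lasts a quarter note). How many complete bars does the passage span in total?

A: 48 × 0.5 = 24 beats = 8 bars.
B: 16 × 3 = 48 beats = 16 bars.
C: 45 × 1 = 45 beats = 15 bars.
Total: 8 + 16 + 15 = 39 bars.

39 bars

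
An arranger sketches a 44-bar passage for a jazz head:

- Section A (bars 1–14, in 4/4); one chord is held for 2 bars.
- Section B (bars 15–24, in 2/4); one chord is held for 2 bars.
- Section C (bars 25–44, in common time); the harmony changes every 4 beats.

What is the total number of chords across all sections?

A has 56 beats and chords last 8 each, so 7 chords.
B has 20 beats and chords last 4 each, so 5 chords.
C has 80 beats and chords last 4 each, so 20 chords.
Total: 7 + 5 + 20 = 32.

32 chords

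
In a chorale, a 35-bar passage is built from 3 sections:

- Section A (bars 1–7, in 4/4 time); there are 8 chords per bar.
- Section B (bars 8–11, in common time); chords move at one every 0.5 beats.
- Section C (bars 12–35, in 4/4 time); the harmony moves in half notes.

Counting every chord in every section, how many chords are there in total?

136 chords

A: 7 bars × 4 beats = 28 beats; 0.5 beats/chord → 56 chords.
B: 4 bars × 4 beats = 16 beats; 0.5 beats/chord → 32 chords.
C: 24 bars × 4 beats = 96 beats; 2 beats/chord → 48 chords.
Total: 56 + 32 + 48 = 136.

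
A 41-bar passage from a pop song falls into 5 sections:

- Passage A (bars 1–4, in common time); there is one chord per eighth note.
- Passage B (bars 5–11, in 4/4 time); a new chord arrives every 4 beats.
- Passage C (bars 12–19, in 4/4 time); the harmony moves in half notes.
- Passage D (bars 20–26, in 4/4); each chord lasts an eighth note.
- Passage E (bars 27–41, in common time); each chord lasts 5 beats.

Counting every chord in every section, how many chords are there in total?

123 chords

A: 4·4 = 16 beats, 16/0.5 = 32 chords.
B: 7·4 = 28 beats, 28/4 = 7 chords.
C: 8·4 = 32 beats, 32/2 = 16 chords.
D: 7·4 = 28 beats, 28/0.5 = 56 chords.
E: 15·4 = 60 beats, 60/5 = 12 chords.
Total: 32 + 7 + 16 + 56 + 12 = 123.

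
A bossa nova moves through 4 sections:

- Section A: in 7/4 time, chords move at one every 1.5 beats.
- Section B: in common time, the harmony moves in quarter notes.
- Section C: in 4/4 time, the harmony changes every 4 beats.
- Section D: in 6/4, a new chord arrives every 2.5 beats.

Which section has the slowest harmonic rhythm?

Section C

A: each chord is 1.5 beats in 7/4, so 14/3 per bar.
B: each chord is 1 beat in 4/4, so 4 per bar.
C: each chord is 4 beats in 4/4, so 1 per bar.
D: each chord is 2.5 beats in 6/4, so 2.4 per bar.
Slowest is C at 1 chords/bar.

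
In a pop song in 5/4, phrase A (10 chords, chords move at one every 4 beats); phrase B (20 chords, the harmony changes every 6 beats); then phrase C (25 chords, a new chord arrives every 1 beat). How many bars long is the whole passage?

A: 10 × 4 = 40 beats = 8 bars.
B: 20 × 6 = 120 beats = 24 bars.
C: 25 × 1 = 25 beats = 5 bars.
Total: 8 + 24 + 5 = 37 bars.

37 bars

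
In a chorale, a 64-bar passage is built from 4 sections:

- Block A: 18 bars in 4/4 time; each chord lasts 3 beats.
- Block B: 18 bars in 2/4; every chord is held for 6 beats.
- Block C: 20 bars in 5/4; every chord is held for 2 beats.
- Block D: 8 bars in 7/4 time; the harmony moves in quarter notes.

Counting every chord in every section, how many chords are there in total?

136 chords

A has 72 beats and chords last 3 each, so 24 chords.
B has 36 beats and chords last 6 each, so 6 chords.
C has 100 beats and chords last 2 each, so 50 chords.
D has 56 beats and chords last 1 each, so 56 chords.
Total: 24 + 6 + 50 + 56 = 136.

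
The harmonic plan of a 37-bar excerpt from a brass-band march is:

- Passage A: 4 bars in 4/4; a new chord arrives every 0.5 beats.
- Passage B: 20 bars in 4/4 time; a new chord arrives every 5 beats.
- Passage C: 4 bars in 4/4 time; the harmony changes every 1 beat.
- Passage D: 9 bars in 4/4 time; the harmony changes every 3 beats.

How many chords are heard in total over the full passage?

76 chords

A: 4·4 = 16 beats, 16/0.5 = 32 chords.
B: 20·4 = 80 beats, 80/5 = 16 chords.
C: 4·4 = 16 beats, 16/1 = 16 chords.
D: 9·4 = 36 beats, 36/3 = 12 chords.
Total: 32 + 16 + 16 + 12 = 76.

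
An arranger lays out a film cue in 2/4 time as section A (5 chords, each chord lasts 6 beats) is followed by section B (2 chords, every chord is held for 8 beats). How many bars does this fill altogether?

A: 5 × 6 = 30 beats = 15 bars.
B: 2 × 8 = 16 beats = 8 bars.
Total: 15 + 8 = 23 bars.

23 bars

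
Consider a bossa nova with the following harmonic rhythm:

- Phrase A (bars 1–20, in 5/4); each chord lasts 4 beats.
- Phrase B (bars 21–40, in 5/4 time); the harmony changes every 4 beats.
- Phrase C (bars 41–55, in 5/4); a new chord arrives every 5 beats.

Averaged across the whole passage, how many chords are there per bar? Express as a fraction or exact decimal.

13/11 chords per bar

A: 20 bars of 5 beats is 100 beats; at 4 beats each that's 25 chords.
B: 20 bars of 5 beats is 100 beats; at 4 beats each that's 25 chords.
C: 15 bars of 5 beats is 75 beats; at 5 beats each that's 15 chords.
Overall: 65 chords over 55 bars → 65/55 = 13/11 chords per bar.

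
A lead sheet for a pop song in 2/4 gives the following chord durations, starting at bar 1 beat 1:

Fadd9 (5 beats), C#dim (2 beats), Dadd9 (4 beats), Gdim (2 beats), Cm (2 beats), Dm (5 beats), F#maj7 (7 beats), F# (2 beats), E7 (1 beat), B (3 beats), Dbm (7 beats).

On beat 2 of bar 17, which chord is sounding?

Beat 2 of bar 17 is beat (17−1)×2 + 2 = 34 overall.
Running totals: Fadd9 ends at 5, C#dim ends at 7, Dadd9 ends at 11, Gdim ends at 13, Cm ends at 15, Dm ends at 20, F#maj7 ends at 27, F# ends at 29, E7 ends at 30, B ends at 33, Dbm ends at 40.
Beat 34 falls within Dbm.

Dbm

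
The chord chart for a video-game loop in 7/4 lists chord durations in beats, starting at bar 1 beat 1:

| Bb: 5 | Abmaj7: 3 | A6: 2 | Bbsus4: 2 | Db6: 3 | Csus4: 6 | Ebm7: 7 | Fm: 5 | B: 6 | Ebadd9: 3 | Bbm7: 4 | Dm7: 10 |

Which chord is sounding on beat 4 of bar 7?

Bbm7

Beat 4 of bar 7 is beat (7−1)×7 + 4 = 46 overall.
Running totals: Bb ends at 5, Abmaj7 ends at 8, A6 ends at 10, Bbsus4 ends at 12, Db6 ends at 15, Csus4 ends at 21, Ebm7 ends at 28, Fm ends at 33, B ends at 39, Ebadd9 ends at 42, Bbm7 ends at 46.
Beat 46 falls within Bbm7.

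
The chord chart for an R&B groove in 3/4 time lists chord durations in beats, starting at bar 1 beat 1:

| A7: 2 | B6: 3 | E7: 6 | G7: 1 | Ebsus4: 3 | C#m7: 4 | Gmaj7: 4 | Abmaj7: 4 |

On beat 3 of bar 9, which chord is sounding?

Abmaj7

Beat 3 of bar 9 is beat (9−1)×3 + 3 = 27 overall.
Running totals: A7 ends at 2, B6 ends at 5, E7 ends at 11, G7 ends at 12, Ebsus4 ends at 15, C#m7 ends at 19, Gmaj7 ends at 23, Abmaj7 ends at 27.
Beat 27 falls within Abmaj7.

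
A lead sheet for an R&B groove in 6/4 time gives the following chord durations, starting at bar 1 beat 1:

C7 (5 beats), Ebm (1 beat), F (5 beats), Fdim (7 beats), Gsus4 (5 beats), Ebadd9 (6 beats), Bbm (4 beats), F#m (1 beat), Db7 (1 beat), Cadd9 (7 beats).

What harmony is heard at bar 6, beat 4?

F#m

Beat 4 of bar 6 is beat (6−1)×6 + 4 = 34 overall.
Running totals: C7 ends at 5, Ebm ends at 6, F ends at 11, Fdim ends at 18, Gsus4 ends at 23, Ebadd9 ends at 29, Bbm ends at 33, F#m ends at 34.
Beat 34 falls within F#m.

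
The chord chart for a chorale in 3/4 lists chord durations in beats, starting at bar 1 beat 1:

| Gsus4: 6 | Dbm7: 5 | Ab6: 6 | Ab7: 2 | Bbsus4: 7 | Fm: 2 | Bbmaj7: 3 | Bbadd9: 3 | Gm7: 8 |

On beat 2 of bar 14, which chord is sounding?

Beat 2 of bar 14 is beat (14−1)×3 + 2 = 41 overall.
Running totals: Gsus4 ends at 6, Dbm7 ends at 11, Ab6 ends at 17, Ab7 ends at 19, Bbsus4 ends at 26, Fm ends at 28, Bbmaj7 ends at 31, Bbadd9 ends at 34, Gm7 ends at 42.
Beat 41 falls within Gm7.

Gm7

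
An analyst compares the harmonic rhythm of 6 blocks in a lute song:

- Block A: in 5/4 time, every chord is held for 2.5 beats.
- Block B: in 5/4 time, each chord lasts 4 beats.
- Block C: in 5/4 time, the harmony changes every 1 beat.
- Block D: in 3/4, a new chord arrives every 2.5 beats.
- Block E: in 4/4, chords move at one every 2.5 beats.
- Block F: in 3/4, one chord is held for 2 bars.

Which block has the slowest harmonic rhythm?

A: 5/2.5 = 2 chords/bar.
B: 5/4 = 1.25 chords/bar.
C: 5/1 = 5 chords/bar.
D: 3/2.5 = 1.2 chords/bar.
E: 4/2.5 = 1.6 chords/bar.
F: 3/6 = 0.5 chords/bar.
Slowest is F at 0.5 chords/bar.

Block F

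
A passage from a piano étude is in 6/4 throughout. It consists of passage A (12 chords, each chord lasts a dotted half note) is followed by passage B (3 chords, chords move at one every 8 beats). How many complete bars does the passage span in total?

10 bars

A: 12 × 3 = 36 beats = 6 bars.
B: 3 × 8 = 24 beats = 4 bars.
Total: 6 + 4 = 10 bars.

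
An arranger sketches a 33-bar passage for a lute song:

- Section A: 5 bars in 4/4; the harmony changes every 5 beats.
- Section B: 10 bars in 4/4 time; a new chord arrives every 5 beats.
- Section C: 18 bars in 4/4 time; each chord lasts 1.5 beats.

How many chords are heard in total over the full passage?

A: 5 bars × 4 beats = 20 beats; 5 beats/chord → 4 chords.
B: 10 bars × 4 beats = 40 beats; 5 beats/chord → 8 chords.
C: 18 bars × 4 beats = 72 beats; 1.5 beats/chord → 48 chords.
Total: 4 + 8 + 48 = 60.

60 chords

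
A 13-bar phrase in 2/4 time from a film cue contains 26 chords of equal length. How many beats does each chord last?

1 beat

13 bars × 2 beats/bar = 26 beats total.
26 beats ÷ 26 chords = 1 beats per chord.
(That is a quarter note.)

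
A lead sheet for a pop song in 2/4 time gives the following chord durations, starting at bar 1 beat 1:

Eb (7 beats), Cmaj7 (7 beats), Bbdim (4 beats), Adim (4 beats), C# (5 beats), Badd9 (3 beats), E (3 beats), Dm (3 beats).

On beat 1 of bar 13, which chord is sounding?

C#

Beat 1 of bar 13 is beat (13−1)×2 + 1 = 25 overall.
Running totals: Eb ends at 7, Cmaj7 ends at 14, Bbdim ends at 18, Adim ends at 22, C# ends at 27.
Beat 25 falls within C#.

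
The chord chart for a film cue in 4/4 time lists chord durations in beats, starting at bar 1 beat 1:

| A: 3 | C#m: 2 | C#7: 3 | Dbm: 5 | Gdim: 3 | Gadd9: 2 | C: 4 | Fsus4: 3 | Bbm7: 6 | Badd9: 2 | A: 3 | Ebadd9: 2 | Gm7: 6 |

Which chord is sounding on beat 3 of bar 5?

Beat 3 of bar 5 is beat (5−1)×4 + 3 = 19 overall.
Running totals: A ends at 3, C#m ends at 5, C#7 ends at 8, Dbm ends at 13, Gdim ends at 16, Gadd9 ends at 18, C ends at 22.
Beat 19 falls within C.

C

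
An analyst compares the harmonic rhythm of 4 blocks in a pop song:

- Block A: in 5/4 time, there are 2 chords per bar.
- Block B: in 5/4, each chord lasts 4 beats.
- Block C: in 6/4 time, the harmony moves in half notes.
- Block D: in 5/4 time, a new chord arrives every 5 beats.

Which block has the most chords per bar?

Block C

A: each chord is 2.5 beats in 5/4, so 2 per bar.
B: each chord is 4 beats in 5/4, so 1.25 per bar.
C: each chord is 2 beats in 6/4, so 3 per bar.
D: each chord is 5 beats in 5/4, so 1 per bar.
Fastest is C at 3 chords/bar.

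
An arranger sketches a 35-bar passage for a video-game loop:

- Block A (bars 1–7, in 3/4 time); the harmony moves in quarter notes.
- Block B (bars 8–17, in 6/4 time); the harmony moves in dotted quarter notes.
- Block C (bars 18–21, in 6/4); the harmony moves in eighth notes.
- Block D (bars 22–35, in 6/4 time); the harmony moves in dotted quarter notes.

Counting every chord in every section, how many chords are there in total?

165 chords

A: 7 bars × 3 beats = 21 beats; 1 beat/chord → 21 chords.
B: 10 bars × 6 beats = 60 beats; 1.5 beats/chord → 40 chords.
C: 4 bars × 6 beats = 24 beats; 0.5 beats/chord → 48 chords.
D: 14 bars × 6 beats = 84 beats; 1.5 beats/chord → 56 chords.
Total: 21 + 40 + 48 + 56 = 165.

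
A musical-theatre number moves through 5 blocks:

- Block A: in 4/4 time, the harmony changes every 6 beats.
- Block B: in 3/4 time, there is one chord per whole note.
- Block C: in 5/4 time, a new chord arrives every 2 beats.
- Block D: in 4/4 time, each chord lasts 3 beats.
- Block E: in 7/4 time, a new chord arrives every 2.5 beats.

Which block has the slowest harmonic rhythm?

A: each chord is 6 beats in 4/4, so 2/3 per bar.
B: each chord is 4 beats in 3/4, so 0.75 per bar.
C: each chord is 2 beats in 5/4, so 2.5 per bar.
D: each chord is 3 beats in 4/4, so 4/3 per bar.
E: each chord is 2.5 beats in 7/4, so 2.8 per bar.
Slowest is A at 2/3 chords/bar.

Block A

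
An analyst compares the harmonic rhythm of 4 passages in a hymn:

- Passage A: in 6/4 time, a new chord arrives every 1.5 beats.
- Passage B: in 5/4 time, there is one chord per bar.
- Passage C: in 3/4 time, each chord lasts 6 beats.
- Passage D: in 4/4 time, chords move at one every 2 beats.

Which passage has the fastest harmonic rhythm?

A: 6 beats/bar ÷ 1.5 beats/chord = 4 chords/bar.
B: 5 beats/bar ÷ 5 beats/chord = 1 chord/bar.
C: 3 beats/bar ÷ 6 beats/chord = 0.5 chords/bar.
D: 4 beats/bar ÷ 2 beats/chord = 2 chords/bar.
Fastest is A at 4 chords/bar.

Passage A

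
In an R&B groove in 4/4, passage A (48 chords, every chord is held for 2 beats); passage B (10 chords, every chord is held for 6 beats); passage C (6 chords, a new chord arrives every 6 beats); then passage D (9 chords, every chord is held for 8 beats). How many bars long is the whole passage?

66 bars

A: 48 × 2 = 96 beats = 24 bars.
B: 10 × 6 = 60 beats = 15 bars.
C: 6 × 6 = 36 beats = 9 bars.
D: 9 × 8 = 72 beats = 18 bars.
Total: 24 + 15 + 9 + 18 = 66 bars.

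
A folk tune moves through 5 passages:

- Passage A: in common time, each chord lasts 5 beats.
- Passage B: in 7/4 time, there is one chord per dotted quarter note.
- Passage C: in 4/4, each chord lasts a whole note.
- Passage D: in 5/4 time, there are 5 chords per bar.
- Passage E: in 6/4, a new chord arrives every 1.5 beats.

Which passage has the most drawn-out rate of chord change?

A: each chord is 5 beats in 4/4, so 0.8 per bar.
B: each chord is 1.5 beats in 7/4, so 14/3 per bar.
C: each chord is 4 beats in 4/4, so 1 per bar.
D: each chord is 1 beat in 5/4, so 5 per bar.
E: each chord is 1.5 beats in 6/4, so 4 per bar.
Slowest is A at 0.8 chords/bar.

Passage A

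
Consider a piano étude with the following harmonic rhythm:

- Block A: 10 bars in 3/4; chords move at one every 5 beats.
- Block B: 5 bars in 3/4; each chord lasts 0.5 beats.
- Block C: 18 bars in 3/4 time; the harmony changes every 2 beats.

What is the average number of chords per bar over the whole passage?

A: 10 × 3 = 30 beats ÷ 5 = 6 chords.
B: 5 × 3 = 15 beats ÷ 0.5 = 30 chords.
C: 18 × 3 = 54 beats ÷ 2 = 27 chords.
Overall: 63 chords over 33 bars → 63/33 = 21/11 chords per bar.

21/11 chords per bar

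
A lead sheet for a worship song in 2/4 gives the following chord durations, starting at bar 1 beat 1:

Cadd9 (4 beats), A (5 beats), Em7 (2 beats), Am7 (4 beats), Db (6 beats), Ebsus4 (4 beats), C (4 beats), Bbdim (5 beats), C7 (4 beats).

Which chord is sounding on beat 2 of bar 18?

C7

Beat 2 of bar 18 is beat (18−1)×2 + 2 = 36 overall.
Running totals: Cadd9 ends at 4, A ends at 9, Em7 ends at 11, Am7 ends at 15, Db ends at 21, Ebsus4 ends at 25, C ends at 29, Bbdim ends at 34, C7 ends at 38.
Beat 36 falls within C7.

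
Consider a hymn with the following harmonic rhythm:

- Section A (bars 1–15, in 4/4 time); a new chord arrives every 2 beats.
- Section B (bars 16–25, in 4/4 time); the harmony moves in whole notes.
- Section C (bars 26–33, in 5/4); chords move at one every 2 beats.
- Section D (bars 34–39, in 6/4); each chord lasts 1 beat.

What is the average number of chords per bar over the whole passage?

32/13 chords per bar

A: 15 × 4 = 60 beats ÷ 2 = 30 chords.
B: 10 × 4 = 40 beats ÷ 4 = 10 chords.
C: 8 × 5 = 40 beats ÷ 2 = 20 chords.
D: 6 × 6 = 36 beats ÷ 1 = 36 chords.
Overall: 96 chords over 39 bars → 96/39 = 32/13 chords per bar.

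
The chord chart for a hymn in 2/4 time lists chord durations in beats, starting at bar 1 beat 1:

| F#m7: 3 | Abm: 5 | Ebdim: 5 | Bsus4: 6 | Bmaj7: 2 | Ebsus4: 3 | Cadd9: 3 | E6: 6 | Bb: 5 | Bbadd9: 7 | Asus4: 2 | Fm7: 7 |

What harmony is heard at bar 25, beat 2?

Fm7

Beat 2 of bar 25 is beat (25−1)×2 + 2 = 50 overall.
Running totals: F#m7 ends at 3, Abm ends at 8, Ebdim ends at 13, Bsus4 ends at 19, Bmaj7 ends at 21, Ebsus4 ends at 24, Cadd9 ends at 27, E6 ends at 33, Bb ends at 38, Bbadd9 ends at 45, Asus4 ends at 47, Fm7 ends at 54.
Beat 50 falls within Fm7.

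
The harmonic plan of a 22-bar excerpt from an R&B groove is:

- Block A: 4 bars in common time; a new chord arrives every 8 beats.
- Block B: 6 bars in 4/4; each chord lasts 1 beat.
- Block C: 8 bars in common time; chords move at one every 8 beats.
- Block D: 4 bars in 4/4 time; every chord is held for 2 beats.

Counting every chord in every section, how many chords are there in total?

38 chords

A: 4·4 = 16 beats, 16/8 = 2 chords.
B: 6·4 = 24 beats, 24/1 = 24 chords.
C: 8·4 = 32 beats, 32/8 = 4 chords.
D: 4·4 = 16 beats, 16/2 = 8 chords.
Total: 2 + 24 + 4 + 8 = 38.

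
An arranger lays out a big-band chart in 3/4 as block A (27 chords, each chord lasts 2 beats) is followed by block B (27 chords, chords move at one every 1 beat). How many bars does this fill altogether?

A: 27 × 2 = 54 beats = 18 bars.
B: 27 × 1 = 27 beats = 9 bars.
Total: 18 + 9 = 27 bars.

27 bars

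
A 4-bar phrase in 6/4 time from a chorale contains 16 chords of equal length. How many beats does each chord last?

1.5 beats

4 bars × 6 beats/bar = 24 beats total.
24 beats ÷ 16 chords = 1.5 beats per chord.
(That is a dotted quarter note.)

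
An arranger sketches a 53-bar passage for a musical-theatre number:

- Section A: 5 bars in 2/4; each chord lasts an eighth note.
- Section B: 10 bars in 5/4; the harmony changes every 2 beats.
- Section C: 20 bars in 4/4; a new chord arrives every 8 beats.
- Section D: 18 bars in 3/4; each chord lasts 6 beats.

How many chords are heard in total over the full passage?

64 chords

A has 10 beats and chords last 0.5 each, so 20 chords.
B has 50 beats and chords last 2 each, so 25 chords.
C has 80 beats and chords last 8 each, so 10 chords.
D has 54 beats and chords last 6 each, so 9 chords.
Total: 20 + 25 + 10 + 9 = 64.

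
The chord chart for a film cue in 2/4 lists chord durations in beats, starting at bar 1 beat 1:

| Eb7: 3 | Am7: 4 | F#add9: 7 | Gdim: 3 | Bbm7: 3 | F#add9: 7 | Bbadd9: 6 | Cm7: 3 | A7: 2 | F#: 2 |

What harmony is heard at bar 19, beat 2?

Beat 2 of bar 19 is beat (19−1)×2 + 2 = 38 overall.
Running totals: Eb7 ends at 3, Am7 ends at 7, F#add9 ends at 14, Gdim ends at 17, Bbm7 ends at 20, F#add9 ends at 27, Bbadd9 ends at 33, Cm7 ends at 36, A7 ends at 38.
Beat 38 falls within A7.

A7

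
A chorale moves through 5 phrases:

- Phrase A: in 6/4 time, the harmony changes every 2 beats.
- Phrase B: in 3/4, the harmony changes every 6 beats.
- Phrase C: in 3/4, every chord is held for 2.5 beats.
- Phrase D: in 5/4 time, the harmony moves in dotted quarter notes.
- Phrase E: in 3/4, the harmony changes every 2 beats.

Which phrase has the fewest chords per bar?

Phrase B

A: 6 beats/bar ÷ 2 beats/chord = 3 chords/bar.
B: 3 beats/bar ÷ 6 beats/chord = 0.5 chords/bar.
C: 3 beats/bar ÷ 2.5 beats/chord = 1.2 chords/bar.
D: 5 beats/bar ÷ 1.5 beats/chord = 10/3 chords/bar.
E: 3 beats/bar ÷ 2 beats/chord = 1.5 chords/bar.
Slowest is B at 0.5 chords/bar.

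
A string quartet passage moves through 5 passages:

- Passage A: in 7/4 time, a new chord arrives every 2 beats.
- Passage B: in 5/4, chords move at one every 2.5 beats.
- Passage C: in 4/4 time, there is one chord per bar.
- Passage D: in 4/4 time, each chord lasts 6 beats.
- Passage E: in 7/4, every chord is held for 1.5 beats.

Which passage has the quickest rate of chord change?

A: 7/2 = 3.5 chords/bar.
B: 5/2.5 = 2 chords/bar.
C: 4/4 = 1 chord/bar.
D: 4/6 = 2/3 chords/bar.
E: 7/1.5 = 14/3 chords/bar.
Fastest is E at 14/3 chords/bar.

Passage E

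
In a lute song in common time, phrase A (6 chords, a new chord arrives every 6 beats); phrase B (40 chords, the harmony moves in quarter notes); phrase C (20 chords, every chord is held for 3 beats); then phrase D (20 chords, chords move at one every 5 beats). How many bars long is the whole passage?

59 bars

A: 6 × 6 = 36 beats = 9 bars.
B: 40 × 1 = 40 beats = 10 bars.
C: 20 × 3 = 60 beats = 15 bars.
D: 20 × 5 = 100 beats = 25 bars.
Total: 9 + 10 + 15 + 25 = 59 bars.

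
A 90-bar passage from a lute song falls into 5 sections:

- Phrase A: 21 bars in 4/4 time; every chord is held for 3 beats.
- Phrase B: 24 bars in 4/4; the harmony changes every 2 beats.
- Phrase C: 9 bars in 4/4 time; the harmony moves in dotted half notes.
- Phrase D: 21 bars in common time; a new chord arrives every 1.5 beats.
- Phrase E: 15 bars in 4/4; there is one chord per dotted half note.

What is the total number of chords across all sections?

164 chords

A has 84 beats and chords last 3 each, so 28 chords.
B has 96 beats and chords last 2 each, so 48 chords.
C has 36 beats and chords last 3 each, so 12 chords.
D has 84 beats and chords last 1.5 each, so 56 chords.
E has 60 beats and chords last 3 each, so 20 chords.
Total: 28 + 48 + 12 + 56 + 20 = 164.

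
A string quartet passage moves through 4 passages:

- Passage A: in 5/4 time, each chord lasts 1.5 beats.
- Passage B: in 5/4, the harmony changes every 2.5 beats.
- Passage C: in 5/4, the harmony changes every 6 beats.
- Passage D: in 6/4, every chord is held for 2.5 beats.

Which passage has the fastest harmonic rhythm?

A: each chord is 1.5 beats in 5/4, so 10/3 per bar.
B: each chord is 2.5 beats in 5/4, so 2 per bar.
C: each chord is 6 beats in 5/4, so 5/6 per bar.
D: each chord is 2.5 beats in 6/4, so 2.4 per bar.
Fastest is A at 10/3 chords/bar.

Passage A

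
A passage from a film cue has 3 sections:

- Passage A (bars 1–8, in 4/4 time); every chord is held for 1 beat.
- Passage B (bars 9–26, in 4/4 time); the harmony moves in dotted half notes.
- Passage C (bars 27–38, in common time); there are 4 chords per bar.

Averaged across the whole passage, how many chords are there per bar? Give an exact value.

52/19 chords per bar

A: 8 bars of 4 beats is 32 beats; at 1 beat each that's 32 chords.
B: 18 bars of 4 beats is 72 beats; at 3 beats each that's 24 chords.
C: 12 bars of 4 beats is 48 beats; at 1 beat each that's 48 chords.
Overall: 104 chords over 38 bars → 104/38 = 52/19 chords per bar.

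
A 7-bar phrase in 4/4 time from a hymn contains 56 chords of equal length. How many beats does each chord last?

0.5 beats

7 bars × 4 beats/bar = 28 beats total.
28 beats ÷ 56 chords = 0.5 beats per chord.
(That is an eighth note.)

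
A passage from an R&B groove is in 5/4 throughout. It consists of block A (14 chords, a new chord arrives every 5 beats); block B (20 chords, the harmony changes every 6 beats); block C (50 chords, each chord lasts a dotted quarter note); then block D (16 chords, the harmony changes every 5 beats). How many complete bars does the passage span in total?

69 bars

A: 14 × 5 = 70 beats = 14 bars.
B: 20 × 6 = 120 beats = 24 bars.
C: 50 × 1.5 = 75 beats = 15 bars.
D: 16 × 5 = 80 beats = 16 bars.
Total: 14 + 24 + 15 + 16 = 69 bars.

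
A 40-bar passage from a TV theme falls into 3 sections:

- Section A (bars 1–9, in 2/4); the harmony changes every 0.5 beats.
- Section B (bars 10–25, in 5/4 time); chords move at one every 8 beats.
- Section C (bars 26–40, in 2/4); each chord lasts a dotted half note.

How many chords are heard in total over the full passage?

56 chords

A: 9·2 = 18 beats, 18/0.5 = 36 chords.
B: 16·5 = 80 beats, 80/8 = 10 chords.
C: 15·2 = 30 beats, 30/3 = 10 chords.
Total: 36 + 10 + 10 = 56.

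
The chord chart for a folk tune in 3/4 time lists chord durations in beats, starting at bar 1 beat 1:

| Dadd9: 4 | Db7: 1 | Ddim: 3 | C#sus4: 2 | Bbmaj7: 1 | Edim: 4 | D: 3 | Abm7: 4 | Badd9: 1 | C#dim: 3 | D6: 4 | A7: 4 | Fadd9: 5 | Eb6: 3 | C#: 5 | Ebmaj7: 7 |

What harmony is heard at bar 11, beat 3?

Beat 3 of bar 11 is beat (11−1)×3 + 3 = 33 overall.
Running totals: Dadd9 ends at 4, Db7 ends at 5, Ddim ends at 8, C#sus4 ends at 10, Bbmaj7 ends at 11, Edim ends at 15, D ends at 18, Abm7 ends at 22, Badd9 ends at 23, C#dim ends at 26, D6 ends at 30, A7 ends at 34.
Beat 33 falls within A7.

A7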